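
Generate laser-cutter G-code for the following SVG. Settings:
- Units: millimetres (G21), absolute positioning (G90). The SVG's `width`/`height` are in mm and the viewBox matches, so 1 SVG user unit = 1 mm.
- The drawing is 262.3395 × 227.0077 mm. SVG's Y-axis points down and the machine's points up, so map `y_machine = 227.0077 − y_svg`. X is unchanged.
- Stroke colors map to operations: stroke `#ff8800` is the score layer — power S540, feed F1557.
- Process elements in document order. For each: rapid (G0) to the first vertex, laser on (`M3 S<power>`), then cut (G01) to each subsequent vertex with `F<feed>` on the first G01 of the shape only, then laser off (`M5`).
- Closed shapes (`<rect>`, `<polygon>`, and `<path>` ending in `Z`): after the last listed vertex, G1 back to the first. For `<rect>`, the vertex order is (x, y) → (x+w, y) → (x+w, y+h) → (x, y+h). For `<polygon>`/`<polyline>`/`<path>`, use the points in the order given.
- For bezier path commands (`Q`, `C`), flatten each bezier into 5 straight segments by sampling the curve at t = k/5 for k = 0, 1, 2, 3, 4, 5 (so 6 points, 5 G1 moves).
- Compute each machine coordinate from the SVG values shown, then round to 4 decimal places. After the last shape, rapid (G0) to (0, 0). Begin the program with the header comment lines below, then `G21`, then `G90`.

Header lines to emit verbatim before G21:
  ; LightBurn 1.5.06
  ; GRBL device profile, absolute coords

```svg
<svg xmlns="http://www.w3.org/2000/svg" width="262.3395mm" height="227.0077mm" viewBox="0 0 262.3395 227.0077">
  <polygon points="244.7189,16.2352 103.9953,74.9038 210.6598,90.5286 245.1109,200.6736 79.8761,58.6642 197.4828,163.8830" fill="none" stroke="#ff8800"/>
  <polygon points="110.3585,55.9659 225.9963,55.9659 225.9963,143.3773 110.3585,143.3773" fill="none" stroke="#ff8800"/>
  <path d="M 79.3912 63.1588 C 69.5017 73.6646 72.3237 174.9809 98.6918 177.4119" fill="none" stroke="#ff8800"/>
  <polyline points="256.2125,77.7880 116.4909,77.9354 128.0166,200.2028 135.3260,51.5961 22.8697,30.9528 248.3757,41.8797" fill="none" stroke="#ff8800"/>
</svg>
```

Since the viewBox matches the mm dimensions, user units are millimetres directly. The only transform is the Y-flip y_m = 227.0077 − y_svg.

Shape 1 is a closed polygon drawn with `<polygon>`. Its stroke #ff8800 means score at S540, F1557. After flipping Y the toolpath is (244.7189,210.7725) → (103.9953,152.1039) → (210.6598,136.4791) → (245.1109,26.3341) → (79.8761,168.3435) → (197.4828,63.1247) → (244.7189,210.7725), returning to the start.

Shape 2 is a rectangle drawn with `<polygon>`. Its stroke #ff8800 means score at S540, F1557. After flipping Y the toolpath is (110.3585,171.0418) → (225.9963,171.0418) → (225.9963,83.6304) → (110.3585,83.6304) → (110.3585,171.0418), returning to the start.

Shape 3 is a cubic bezier drawn with `<path>`. Its stroke #ff8800 means score at S540, F1557. After flipping Y the toolpath is (79.3912,163.8489) → (75.0696,148.1657) → (74.3187,119.7934) → (77.6588,87.8374) → (85.6098,61.4031) → (98.6918,49.5958).

Shape 4 is a open polyline drawn with `<polyline>`. Its stroke #ff8800 means score at S540, F1557. After flipping Y the toolpath is (256.2125,149.2197) → (116.4909,149.0723) → (128.0166,26.8049) → (135.3260,175.4116) → (22.8697,196.0549) → (248.3757,185.1280).

; LightBurn 1.5.06
; GRBL device profile, absolute coords
G21
G90
G0 X244.7189 Y210.7725
M3 S540
G01 X103.9953 Y152.1039 F1557
G01 X210.6598 Y136.4791
G01 X245.1109 Y26.3341
G01 X79.8761 Y168.3435
G01 X197.4828 Y63.1247
G01 X244.7189 Y210.7725
M5
G0 X110.3585 Y171.0418
M3 S540
G01 X225.9963 Y171.0418 F1557
G01 X225.9963 Y83.6304
G01 X110.3585 Y83.6304
G01 X110.3585 Y171.0418
M5
G0 X79.3912 Y163.8489
M3 S540
G01 X75.0696 Y148.1657 F1557
G01 X74.3187 Y119.7934
G01 X77.6588 Y87.8374
G01 X85.6098 Y61.4031
G01 X98.6918 Y49.5958
M5
G0 X256.2125 Y149.2197
M3 S540
G01 X116.4909 Y149.0723 F1557
G01 X128.0166 Y26.8049
G01 X135.3260 Y175.4116
G01 X22.8697 Y196.0549
G01 X248.3757 Y185.1280
M5
G0 X0.0000 Y0.0000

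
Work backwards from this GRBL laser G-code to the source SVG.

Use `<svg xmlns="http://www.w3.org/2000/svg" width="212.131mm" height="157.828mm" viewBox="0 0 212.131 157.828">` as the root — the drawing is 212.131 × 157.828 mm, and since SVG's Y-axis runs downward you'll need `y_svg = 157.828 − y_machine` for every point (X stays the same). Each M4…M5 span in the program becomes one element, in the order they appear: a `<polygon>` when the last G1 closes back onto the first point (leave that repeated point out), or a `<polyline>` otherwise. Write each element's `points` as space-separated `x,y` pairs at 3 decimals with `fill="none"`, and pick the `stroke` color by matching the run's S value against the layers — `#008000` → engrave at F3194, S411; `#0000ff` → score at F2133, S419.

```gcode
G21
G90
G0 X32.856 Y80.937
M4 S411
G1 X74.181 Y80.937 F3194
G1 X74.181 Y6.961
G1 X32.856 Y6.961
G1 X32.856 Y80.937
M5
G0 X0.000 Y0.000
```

Machine Y-up, SVG Y-down with viewBox height 157.828, so y_svg = 157.828 − y_machine; X carries over. Every run uses S411, so all elements get stroke `#008000` (engrave).

Run 1: The run returns to its start, so emit a `<polygon>` with points (Y-flipped): 32.856,76.891 74.181,76.891 74.181,150.867 32.856,150.867.

<svg xmlns="http://www.w3.org/2000/svg" width="212.131mm" height="157.828mm" viewBox="0 0 212.131 157.828">
  <polygon points="32.856,76.891 74.181,76.891 74.181,150.867 32.856,150.867" fill="none" stroke="#008000"/>
</svg>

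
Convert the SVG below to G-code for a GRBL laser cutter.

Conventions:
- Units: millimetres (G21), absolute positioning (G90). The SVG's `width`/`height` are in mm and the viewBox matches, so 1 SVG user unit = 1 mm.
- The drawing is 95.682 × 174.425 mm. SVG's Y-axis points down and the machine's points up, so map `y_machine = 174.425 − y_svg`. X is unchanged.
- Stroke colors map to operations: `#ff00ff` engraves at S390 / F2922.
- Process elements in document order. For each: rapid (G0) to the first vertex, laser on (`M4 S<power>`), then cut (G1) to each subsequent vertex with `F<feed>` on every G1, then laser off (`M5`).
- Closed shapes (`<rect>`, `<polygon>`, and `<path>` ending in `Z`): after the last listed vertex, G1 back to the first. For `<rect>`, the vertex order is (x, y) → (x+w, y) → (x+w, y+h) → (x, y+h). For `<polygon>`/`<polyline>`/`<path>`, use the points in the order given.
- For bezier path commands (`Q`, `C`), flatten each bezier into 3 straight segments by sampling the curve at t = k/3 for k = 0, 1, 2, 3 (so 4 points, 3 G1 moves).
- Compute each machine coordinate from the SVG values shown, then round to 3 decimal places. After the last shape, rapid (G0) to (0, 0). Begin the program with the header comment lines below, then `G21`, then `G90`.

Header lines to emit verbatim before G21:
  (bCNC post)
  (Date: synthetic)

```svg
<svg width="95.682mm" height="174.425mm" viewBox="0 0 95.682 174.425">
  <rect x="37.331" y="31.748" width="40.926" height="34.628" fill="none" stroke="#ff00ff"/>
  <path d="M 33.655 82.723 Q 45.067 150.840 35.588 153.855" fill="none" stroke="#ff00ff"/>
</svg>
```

Since the viewBox matches the mm dimensions, user units are millimetres directly. The only transform is the Y-flip y_m = 174.425 − y_svg.

Shape 1 is a rectangle drawn with `<rect>`. Its stroke #ff00ff means engrave at S390, F2922. After flipping Y the toolpath is (37.331,142.677) → (78.257,142.677) → (78.257,108.049) → (37.331,108.049) → (37.331,142.677), returning to the start.

Shape 2 is a quadratic bezier drawn with `<path>`. Its stroke #ff00ff means engrave at S390, F2922. After flipping Y the toolpath is (33.655,91.702) → (38.942,53.524) → (39.586,29.814) → (35.588,20.570).

(bCNC post)
(Date: synthetic)
G21
G90
G0 X37.331 Y142.677
M4 S390
G1 X78.257 Y142.677 F2922
G1 X78.257 Y108.049 F2922
G1 X37.331 Y108.049 F2922
G1 X37.331 Y142.677 F2922
M5
G0 X33.655 Y91.702
M4 S390
G1 X38.942 Y53.524 F2922
G1 X39.586 Y29.814 F2922
G1 X35.588 Y20.570 F2922
M5
G0 X0.000 Y0.000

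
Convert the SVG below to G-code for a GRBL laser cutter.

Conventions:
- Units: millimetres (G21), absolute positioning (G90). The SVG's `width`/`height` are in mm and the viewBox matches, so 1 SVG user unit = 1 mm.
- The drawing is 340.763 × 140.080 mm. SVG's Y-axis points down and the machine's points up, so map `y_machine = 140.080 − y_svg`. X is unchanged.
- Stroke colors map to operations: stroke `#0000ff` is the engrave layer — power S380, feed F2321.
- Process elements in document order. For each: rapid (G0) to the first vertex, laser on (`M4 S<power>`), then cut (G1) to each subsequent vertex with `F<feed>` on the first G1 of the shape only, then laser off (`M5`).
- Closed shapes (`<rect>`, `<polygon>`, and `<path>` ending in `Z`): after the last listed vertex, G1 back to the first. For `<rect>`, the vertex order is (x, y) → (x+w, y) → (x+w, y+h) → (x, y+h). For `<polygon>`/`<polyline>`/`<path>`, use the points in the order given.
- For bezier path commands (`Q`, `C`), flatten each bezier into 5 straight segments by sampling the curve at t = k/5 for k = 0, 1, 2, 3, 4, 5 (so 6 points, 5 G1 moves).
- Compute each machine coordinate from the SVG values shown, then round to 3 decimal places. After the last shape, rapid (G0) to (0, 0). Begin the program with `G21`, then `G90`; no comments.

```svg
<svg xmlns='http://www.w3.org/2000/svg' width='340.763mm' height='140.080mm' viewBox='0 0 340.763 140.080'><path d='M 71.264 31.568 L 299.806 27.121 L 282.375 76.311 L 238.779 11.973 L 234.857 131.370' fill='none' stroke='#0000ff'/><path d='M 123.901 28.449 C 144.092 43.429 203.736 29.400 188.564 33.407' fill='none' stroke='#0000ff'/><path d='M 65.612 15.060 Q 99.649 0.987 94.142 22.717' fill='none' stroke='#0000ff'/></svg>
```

Since the viewBox matches the mm dimensions, user units are millimetres directly. The only transform is the Y-flip y_m = 140.080 − y_svg.

Shape 1 is a open polyline drawn with `<path>`. Its stroke #0000ff means engrave at S380, F2321. After flipping Y the toolpath is (71.264,108.512) → (299.806,112.959) → (282.375,63.769) → (238.779,128.107) → (234.857,8.710).

Shape 2 is a cubic bezier drawn with `<path>`. Its stroke #0000ff means engrave at S380, F2321. After flipping Y the toolpath is (123.901,111.631) → (139.836,105.748) → (159.754,104.568) → (178.172,105.835) → (189.603,107.289) → (188.564,106.673).

Shape 3 is a quadratic bezier drawn with `<path>`. Its stroke #0000ff means engrave at S380, F2321. After flipping Y the toolpath is (65.612,125.020) → (77.645,129.217) → (86.515,130.550) → (92.221,129.019) → (94.763,124.623) → (94.142,117.363).

G21
G90
G0 X71.264 Y108.512
M4 S380
G1 X299.806 Y112.959 F2321
G1 X282.375 Y63.769
G1 X238.779 Y128.107
G1 X234.857 Y8.710
M5
G0 X123.901 Y111.631
M4 S380
G1 X139.836 Y105.748 F2321
G1 X159.754 Y104.568
G1 X178.172 Y105.835
G1 X189.603 Y107.289
G1 X188.564 Y106.673
M5
G0 X65.612 Y125.020
M4 S380
G1 X77.645 Y129.217 F2321
G1 X86.515 Y130.550
G1 X92.221 Y129.019
G1 X94.763 Y124.623
G1 X94.142 Y117.363
M5
G0 X0.000 Y0.000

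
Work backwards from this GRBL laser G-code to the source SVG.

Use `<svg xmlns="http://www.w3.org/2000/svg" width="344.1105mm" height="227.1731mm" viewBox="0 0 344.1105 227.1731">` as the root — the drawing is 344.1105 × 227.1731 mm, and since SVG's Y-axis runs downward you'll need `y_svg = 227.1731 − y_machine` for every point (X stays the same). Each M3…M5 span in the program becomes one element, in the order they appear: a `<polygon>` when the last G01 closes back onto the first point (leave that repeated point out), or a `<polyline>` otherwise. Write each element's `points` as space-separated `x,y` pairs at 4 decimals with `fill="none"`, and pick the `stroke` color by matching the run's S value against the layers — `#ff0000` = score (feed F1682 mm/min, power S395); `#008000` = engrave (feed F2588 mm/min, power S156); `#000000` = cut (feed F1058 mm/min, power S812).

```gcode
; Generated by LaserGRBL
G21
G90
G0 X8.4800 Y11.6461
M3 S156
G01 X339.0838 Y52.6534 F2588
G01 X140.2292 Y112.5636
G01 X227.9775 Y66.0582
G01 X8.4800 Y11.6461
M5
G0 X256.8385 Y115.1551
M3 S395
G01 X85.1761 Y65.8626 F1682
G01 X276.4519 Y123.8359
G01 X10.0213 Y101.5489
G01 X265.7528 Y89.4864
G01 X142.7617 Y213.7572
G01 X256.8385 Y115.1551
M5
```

<svg xmlns="http://www.w3.org/2000/svg" width="344.1105mm" height="227.1731mm" viewBox="0 0 344.1105 227.1731">
  <polygon points="8.4800,215.5270 339.0838,174.5197 140.2292,114.6095 227.9775,161.1149" fill="none" stroke="#008000"/>
  <polygon points="256.8385,112.0180 85.1761,161.3105 276.4519,103.3372 10.0213,125.6242 265.7528,137.6867 142.7617,13.4159" fill="none" stroke="#ff0000"/>
</svg>

Machine Y-up, SVG Y-down with viewBox height 227.1731, so y_svg = 227.1731 − y_machine; X carries over.

Run 1: power S156 maps to stroke `#008000` (engrave). The run returns to its start, so emit a `<polygon>` with points (Y-flipped): 8.4800,215.5270 339.0838,174.5197 140.2292,114.6095 227.9775,161.1149.

Run 2: power S395 maps to stroke `#ff0000` (score). The run returns to its start, so emit a `<polygon>` with points (Y-flipped): 256.8385,112.0180 85.1761,161.3105 276.4519,103.3372 10.0213,125.6242 265.7528,137.6867 142.7617,13.4159.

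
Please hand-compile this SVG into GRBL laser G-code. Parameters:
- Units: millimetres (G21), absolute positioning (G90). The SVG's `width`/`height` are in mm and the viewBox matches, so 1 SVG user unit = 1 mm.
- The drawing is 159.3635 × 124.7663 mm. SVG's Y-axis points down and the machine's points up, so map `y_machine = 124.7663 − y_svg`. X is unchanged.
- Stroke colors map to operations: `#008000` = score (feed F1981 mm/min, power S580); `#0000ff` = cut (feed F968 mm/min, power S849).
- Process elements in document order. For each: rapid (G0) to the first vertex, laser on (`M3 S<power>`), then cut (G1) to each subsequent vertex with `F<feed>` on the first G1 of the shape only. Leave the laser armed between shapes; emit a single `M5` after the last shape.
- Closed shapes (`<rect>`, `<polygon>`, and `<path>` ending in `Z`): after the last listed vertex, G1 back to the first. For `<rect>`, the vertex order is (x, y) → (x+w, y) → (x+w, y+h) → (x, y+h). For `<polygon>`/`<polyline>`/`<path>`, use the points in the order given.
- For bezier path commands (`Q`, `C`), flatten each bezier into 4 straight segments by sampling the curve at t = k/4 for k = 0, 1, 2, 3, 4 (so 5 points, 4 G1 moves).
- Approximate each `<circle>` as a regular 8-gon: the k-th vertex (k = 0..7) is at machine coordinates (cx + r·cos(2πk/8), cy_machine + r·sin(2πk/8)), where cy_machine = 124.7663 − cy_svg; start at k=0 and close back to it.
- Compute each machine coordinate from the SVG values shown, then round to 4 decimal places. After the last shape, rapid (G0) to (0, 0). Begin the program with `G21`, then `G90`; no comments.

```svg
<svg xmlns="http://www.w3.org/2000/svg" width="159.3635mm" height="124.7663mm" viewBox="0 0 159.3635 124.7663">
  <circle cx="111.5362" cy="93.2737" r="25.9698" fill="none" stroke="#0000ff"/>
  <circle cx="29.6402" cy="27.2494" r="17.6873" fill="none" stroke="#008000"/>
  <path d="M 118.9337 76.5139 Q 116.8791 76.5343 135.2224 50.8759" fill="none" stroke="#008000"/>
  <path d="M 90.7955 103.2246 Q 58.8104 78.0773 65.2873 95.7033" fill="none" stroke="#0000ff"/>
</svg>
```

1 u = 1 mm; y_m = 124.7663 − y.

[1] `<circle>` circle, #0000ff→cut S849 F968: (137.5060,31.4926) → (129.8996,49.8560) → (111.5362,57.4624) → (93.1728,49.8560) → (85.5664,31.4926) → (93.1728,13.1292) → (111.5362,5.5228) → (129.8996,13.1292) → (137.5060,31.4926) (closed)

[2] `<circle>` circle, #008000→score S580 F1981: (47.3275,97.5169) → (42.1470,110.0237) → (29.6402,115.2042) → (17.1334,110.0237) → (11.9529,97.5169) → (17.1334,85.0101) → (29.6402,79.8296) → (42.1470,85.0101) → (47.3275,97.5169) (closed)

[3] `<path>` quadratic bezier, #008000→score S580 F1981: (118.9337,48.2524) → (119.1813,49.8471) → (121.9786,54.6517) → (127.3256,62.6661) → (135.2224,73.8904)

[4] `<path>` quadratic bezier, #0000ff→cut S849 F968: (90.7955,21.5417) → (77.2068,31.4420) → (68.4259,35.9957) → (64.4527,35.2027) → (65.2873,29.0630)

G21
G90
G0 X137.5060 Y31.4926
M3 S849
G1 X129.8996 Y49.8560 F968
G1 X111.5362 Y57.4624
G1 X93.1728 Y49.8560
G1 X85.5664 Y31.4926
G1 X93.1728 Y13.1292
G1 X111.5362 Y5.5228
G1 X129.8996 Y13.1292
G1 X137.5060 Y31.4926
G0 X47.3275 Y97.5169
M3 S580
G1 X42.1470 Y110.0237 F1981
G1 X29.6402 Y115.2042
G1 X17.1334 Y110.0237
G1 X11.9529 Y97.5169
G1 X17.1334 Y85.0101
G1 X29.6402 Y79.8296
G1 X42.1470 Y85.0101
G1 X47.3275 Y97.5169
G0 X118.9337 Y48.2524
M3 S580
G1 X119.1813 Y49.8471 F1981
G1 X121.9786 Y54.6517
G1 X127.3256 Y62.6661
G1 X135.2224 Y73.8904
G0 X90.7955 Y21.5417
M3 S849
G1 X77.2068 Y31.4420 F968
G1 X68.4259 Y35.9957
G1 X64.4527 Y35.2027
G1 X65.2873 Y29.0630
M5
G0 X0.0000 Y0.0000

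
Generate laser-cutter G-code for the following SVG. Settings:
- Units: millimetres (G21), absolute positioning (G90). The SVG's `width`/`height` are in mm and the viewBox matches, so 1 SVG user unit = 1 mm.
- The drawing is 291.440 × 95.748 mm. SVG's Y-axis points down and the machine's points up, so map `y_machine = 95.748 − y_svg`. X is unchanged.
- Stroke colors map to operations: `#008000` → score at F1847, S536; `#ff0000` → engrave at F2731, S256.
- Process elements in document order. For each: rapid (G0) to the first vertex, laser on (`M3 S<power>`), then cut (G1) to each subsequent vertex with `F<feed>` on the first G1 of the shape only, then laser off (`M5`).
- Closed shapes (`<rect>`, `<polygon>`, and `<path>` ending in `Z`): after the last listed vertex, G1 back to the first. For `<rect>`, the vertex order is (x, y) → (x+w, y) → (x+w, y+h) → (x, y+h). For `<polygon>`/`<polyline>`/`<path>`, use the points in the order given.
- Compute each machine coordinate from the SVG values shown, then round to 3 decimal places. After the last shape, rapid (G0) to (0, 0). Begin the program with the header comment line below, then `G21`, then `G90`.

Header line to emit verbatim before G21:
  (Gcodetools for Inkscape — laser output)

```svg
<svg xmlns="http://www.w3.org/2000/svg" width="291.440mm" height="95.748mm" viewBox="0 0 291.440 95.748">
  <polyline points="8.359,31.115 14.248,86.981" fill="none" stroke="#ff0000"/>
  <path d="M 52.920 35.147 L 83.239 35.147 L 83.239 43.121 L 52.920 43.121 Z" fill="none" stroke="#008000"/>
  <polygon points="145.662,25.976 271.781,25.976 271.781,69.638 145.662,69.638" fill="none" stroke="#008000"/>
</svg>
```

(Gcodetools for Inkscape — laser output)
G21
G90
G0 X8.359 Y64.633
M3 S256
G1 X14.248 Y8.767 F2731
M5
G0 X52.920 Y60.601
M3 S536
G1 X83.239 Y60.601 F1847
G1 X83.239 Y52.627
G1 X52.920 Y52.627
G1 X52.920 Y60.601
M5
G0 X145.662 Y69.772
M3 S536
G1 X271.781 Y69.772 F1847
G1 X271.781 Y26.110
G1 X145.662 Y26.110
G1 X145.662 Y69.772
M5
G0 X0.000 Y0.000

viewBox `0 0 291.440 95.748` with mm width/height → 1 unit = 1 mm. Flip: y_m = 95.748 − y_svg.

**Shape 1** — `<polyline>` line segment, stroke `#ff0000` → engrave (S256, F2731). Machine vertices: (8.359,64.633) → (14.248,8.767). Open path.

**Shape 2** — `<path>` rectangle, stroke `#008000` → score (S536, F1847). Machine vertices: (52.920,60.601) → (83.239,60.601) → (83.239,52.627) → (52.920,52.627) → (52.920,60.601). Closed: final G1 returns to the first vertex.

**Shape 3** — `<polygon>` rectangle, stroke `#008000` → score (S536, F1847). Machine vertices: (145.662,69.772) → (271.781,69.772) → (271.781,26.110) → (145.662,26.110) → (145.662,69.772). Closed: final G1 returns to the first vertex.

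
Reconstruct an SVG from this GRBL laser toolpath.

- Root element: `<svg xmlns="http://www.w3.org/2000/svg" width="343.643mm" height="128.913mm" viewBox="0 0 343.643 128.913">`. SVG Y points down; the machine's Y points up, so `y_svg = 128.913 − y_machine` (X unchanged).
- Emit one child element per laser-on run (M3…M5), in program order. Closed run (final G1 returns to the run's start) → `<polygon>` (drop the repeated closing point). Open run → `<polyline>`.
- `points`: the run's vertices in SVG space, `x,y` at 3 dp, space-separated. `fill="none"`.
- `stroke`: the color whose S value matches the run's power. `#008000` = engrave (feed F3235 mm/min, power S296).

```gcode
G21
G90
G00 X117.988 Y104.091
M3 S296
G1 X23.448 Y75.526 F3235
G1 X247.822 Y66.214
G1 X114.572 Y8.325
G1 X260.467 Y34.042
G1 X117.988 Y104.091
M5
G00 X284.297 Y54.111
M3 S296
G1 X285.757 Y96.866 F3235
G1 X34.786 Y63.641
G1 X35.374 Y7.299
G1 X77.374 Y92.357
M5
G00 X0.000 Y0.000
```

<svg xmlns="http://www.w3.org/2000/svg" width="343.643mm" height="128.913mm" viewBox="0 0 343.643 128.913">
  <polygon points="117.988,24.822 23.448,53.387 247.822,62.699 114.572,120.588 260.467,94.871" fill="none" stroke="#008000"/>
  <polyline points="284.297,74.802 285.757,32.047 34.786,65.272 35.374,121.614 77.374,36.556" fill="none" stroke="#008000"/>
</svg>

Machine Y-up, SVG Y-down with viewBox height 128.913, so y_svg = 128.913 − y_machine; X carries over. Every run uses S296, so all elements get stroke `#008000` (engrave).

Run 1: The run returns to its start, so emit a `<polygon>` with points (Y-flipped): 117.988,24.822 23.448,53.387 247.822,62.699 114.572,120.588 260.467,94.871.

Run 2: The run is open, so emit a `<polyline>` with points (Y-flipped): 284.297,74.802 285.757,32.047 34.786,65.272 35.374,121.614 77.374,36.556.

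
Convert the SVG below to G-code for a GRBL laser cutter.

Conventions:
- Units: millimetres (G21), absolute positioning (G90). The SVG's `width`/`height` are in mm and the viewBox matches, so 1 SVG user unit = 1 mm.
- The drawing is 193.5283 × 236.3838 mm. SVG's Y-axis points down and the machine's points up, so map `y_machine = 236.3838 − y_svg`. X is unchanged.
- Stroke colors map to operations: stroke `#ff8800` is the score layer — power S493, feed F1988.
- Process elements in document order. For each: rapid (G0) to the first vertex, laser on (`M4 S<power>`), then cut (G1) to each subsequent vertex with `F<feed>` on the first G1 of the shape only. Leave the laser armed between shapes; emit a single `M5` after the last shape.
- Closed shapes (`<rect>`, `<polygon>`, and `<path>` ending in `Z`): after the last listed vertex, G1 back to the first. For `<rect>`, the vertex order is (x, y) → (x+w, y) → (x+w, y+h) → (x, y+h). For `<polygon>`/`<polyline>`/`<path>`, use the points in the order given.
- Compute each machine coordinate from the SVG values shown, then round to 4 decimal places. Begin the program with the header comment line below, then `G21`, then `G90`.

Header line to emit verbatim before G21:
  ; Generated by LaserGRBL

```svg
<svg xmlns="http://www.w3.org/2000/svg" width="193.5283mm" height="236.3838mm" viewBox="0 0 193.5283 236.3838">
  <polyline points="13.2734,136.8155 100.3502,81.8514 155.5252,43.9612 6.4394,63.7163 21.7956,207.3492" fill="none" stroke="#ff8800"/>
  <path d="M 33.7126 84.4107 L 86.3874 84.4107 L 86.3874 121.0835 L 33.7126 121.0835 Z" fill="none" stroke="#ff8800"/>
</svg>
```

; Generated by LaserGRBL
G21
G90
G0 X13.2734 Y99.5683
M4 S493
G1 X100.3502 Y154.5324 F1988
G1 X155.5252 Y192.4226
G1 X6.4394 Y172.6675
G1 X21.7956 Y29.0346
G0 X33.7126 Y151.9731
M4 S493
G1 X86.3874 Y151.9731 F1988
G1 X86.3874 Y115.3003
G1 X33.7126 Y115.3003
G1 X33.7126 Y151.9731
M5

viewBox `0 0 193.5283 236.3838` with mm width/height → 1 unit = 1 mm. Flip: y_m = 236.3838 − y_svg.

**Shape 1** — `<polyline>` open polyline, stroke `#ff8800` → score (S493, F1988). Machine vertices: (13.2734,99.5683) → (100.3502,154.5324) → (155.5252,192.4226) → (6.4394,172.6675) → (21.7956,29.0346). Open path.

**Shape 2** — `<path>` rectangle, stroke `#ff8800` → score (S493, F1988). Machine vertices: (33.7126,151.9731) → (86.3874,151.9731) → (86.3874,115.3003) → (33.7126,115.3003) → (33.7126,151.9731). Closed: final G1 returns to the first vertex.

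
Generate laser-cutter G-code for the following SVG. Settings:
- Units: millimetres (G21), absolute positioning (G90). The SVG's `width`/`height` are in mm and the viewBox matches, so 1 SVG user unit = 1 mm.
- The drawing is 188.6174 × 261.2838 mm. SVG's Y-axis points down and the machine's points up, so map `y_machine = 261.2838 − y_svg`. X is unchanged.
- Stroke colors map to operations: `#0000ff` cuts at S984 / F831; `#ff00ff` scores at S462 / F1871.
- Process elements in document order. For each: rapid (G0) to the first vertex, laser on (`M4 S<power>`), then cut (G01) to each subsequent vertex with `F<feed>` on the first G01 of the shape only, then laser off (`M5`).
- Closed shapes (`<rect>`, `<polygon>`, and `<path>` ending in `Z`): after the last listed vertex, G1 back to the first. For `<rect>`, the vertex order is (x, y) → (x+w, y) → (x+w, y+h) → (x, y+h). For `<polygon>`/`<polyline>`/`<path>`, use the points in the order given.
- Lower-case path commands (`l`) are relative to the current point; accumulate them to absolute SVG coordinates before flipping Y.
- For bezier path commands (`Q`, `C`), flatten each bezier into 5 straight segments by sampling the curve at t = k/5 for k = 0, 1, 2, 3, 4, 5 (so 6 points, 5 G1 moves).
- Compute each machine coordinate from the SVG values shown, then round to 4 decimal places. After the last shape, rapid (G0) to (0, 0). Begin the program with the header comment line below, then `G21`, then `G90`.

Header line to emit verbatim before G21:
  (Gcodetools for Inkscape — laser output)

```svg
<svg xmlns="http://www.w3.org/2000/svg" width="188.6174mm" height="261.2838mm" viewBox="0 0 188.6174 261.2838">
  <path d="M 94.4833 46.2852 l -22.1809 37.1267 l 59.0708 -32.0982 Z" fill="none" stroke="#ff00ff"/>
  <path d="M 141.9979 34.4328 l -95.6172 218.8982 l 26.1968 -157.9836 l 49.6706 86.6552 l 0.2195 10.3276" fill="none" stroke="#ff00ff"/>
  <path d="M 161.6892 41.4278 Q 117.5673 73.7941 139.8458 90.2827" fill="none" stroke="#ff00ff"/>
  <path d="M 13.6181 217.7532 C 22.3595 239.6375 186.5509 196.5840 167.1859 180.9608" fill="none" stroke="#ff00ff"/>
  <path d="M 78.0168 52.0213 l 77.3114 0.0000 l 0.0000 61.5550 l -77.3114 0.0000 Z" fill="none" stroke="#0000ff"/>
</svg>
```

(Gcodetools for Inkscape — laser output)
G21
G90
G0 X94.4833 Y214.9986
M4 S462
G01 X72.3024 Y177.8719 F1871
G01 X131.3732 Y209.9701
G01 X94.4833 Y214.9986
M5
G0 X141.9979 Y226.8510
M4 S462
G01 X46.3807 Y7.9528 F1871
G01 X72.5775 Y165.9364
G01 X122.2481 Y79.2812
G01 X122.4676 Y68.9536
M5
G0 X161.6892 Y219.8560
M4 S462
G01 X146.6965 Y207.5446 F1871
G01 X137.0157 Y196.5034
G01 X132.6471 Y186.7324
G01 X133.5904 Y178.2316
G01 X139.8458 Y171.0011
M5
G0 X13.6181 Y43.5306
M4 S462
G01 X34.8049 Y37.4536 F1871
G01 X77.0274 Y42.5280
G01 X124.0132 Y54.3202
G01 X159.4902 Y68.3964
G01 X167.1859 Y80.3230
M5
G0 X78.0168 Y209.2625
M4 S984
G01 X155.3282 Y209.2625 F831
G01 X155.3282 Y147.7075
G01 X78.0168 Y147.7075
G01 X78.0168 Y209.2625
M5
G0 X0.0000 Y0.0000

viewBox `0 0 188.6174 261.2838` with mm width/height → 1 unit = 1 mm. Flip: y_m = 261.2838 − y_svg.

**Shape 1** — `<path>` closed polygon, stroke `#ff00ff` → score (S462, F1871). Machine vertices: (94.4833,214.9986) → (72.3024,177.8719) → (131.3732,209.9701) → (94.4833,214.9986). Closed: final G1 returns to the first vertex.

**Shape 2** — `<path>` open polyline, stroke `#ff00ff` → score (S462, F1871). Machine vertices: (141.9979,226.8510) → (46.3807,7.9528) → (72.5775,165.9364) → (122.2481,79.2812) → (122.4676,68.9536). Open path.

**Shape 3** — `<path>` quadratic bezier, stroke `#ff00ff` → score (S462, F1871). Control points (SVG): P0=(161.6892,41.4278), P1=(117.5673,73.7941), P2=(139.8458,90.2827); sampled at t=k/5. Machine vertices: (161.6892,219.8560) → (146.6965,207.5446) → (137.0157,196.5034) → (132.6471,186.7324) → (133.5904,178.2316) → (139.8458,171.0011). Open path.

**Shape 4** — `<path>` cubic bezier, stroke `#ff00ff` → score (S462, F1871). Control points (SVG): P0=(13.6181,217.7532), P1=(22.3595,239.6375), P2=(186.5509,196.5840), P3=(167.1859,180.9608); sampled at t=k/5. Machine vertices: (13.6181,43.5306) → (34.8049,37.4536) → (77.0274,42.5280) → (124.0132,54.3202) → (159.4902,68.3964) → (167.1859,80.3230). Open path.

**Shape 5** — `<path>` rectangle, stroke `#0000ff` → cut (S984, F831). Machine vertices: (78.0168,209.2625) → (155.3282,209.2625) → (155.3282,147.7075) → (78.0168,147.7075) → (78.0168,209.2625). Closed: final G1 returns to the first vertex.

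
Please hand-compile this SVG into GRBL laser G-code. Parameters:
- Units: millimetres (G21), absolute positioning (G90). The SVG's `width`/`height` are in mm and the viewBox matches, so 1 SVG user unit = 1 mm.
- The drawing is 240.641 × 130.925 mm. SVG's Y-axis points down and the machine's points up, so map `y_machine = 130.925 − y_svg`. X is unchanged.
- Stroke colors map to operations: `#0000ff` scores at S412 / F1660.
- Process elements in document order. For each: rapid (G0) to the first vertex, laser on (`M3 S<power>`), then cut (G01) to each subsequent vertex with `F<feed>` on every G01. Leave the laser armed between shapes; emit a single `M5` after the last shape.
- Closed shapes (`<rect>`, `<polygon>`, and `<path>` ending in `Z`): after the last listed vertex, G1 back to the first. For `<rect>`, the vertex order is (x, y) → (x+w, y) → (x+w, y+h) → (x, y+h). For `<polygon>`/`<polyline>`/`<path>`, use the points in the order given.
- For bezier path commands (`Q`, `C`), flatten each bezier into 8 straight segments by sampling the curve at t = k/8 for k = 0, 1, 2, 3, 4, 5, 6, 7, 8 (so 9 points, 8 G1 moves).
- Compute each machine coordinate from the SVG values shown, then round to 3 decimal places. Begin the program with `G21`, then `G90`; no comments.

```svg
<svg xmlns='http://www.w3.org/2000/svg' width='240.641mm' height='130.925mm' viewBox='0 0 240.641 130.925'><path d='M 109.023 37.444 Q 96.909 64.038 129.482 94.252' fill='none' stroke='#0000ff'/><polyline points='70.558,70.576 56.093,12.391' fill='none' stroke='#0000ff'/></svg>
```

G21
G90
G0 X109.023 Y93.481
M3 S412
G01 X106.693 Y86.776 F1660
G01 X105.759 Y79.958 F1660
G01 X106.222 Y73.026 F1660
G01 X108.081 Y65.982 F1660
G01 X111.336 Y58.824 F1660
G01 X115.988 Y51.554 F1660
G01 X122.037 Y44.170 F1660
G01 X129.482 Y36.673 F1660
G0 X70.558 Y60.349
M3 S412
G01 X56.093 Y118.534 F1660
M5

1 u = 1 mm; y_m = 130.925 − y.

[1] `<path>` quadratic bezier, #0000ff→score S412 F1660: (109.023,93.481) → (106.693,86.776) → (105.759,79.958) → (106.222,73.026) → (108.081,65.982) → (111.336,58.824) → (115.988,51.554) → (122.037,44.170) → (129.482,36.673)

[2] `<polyline>` line segment, #0000ff→score S412 F1660: (70.558,60.349) → (56.093,118.534)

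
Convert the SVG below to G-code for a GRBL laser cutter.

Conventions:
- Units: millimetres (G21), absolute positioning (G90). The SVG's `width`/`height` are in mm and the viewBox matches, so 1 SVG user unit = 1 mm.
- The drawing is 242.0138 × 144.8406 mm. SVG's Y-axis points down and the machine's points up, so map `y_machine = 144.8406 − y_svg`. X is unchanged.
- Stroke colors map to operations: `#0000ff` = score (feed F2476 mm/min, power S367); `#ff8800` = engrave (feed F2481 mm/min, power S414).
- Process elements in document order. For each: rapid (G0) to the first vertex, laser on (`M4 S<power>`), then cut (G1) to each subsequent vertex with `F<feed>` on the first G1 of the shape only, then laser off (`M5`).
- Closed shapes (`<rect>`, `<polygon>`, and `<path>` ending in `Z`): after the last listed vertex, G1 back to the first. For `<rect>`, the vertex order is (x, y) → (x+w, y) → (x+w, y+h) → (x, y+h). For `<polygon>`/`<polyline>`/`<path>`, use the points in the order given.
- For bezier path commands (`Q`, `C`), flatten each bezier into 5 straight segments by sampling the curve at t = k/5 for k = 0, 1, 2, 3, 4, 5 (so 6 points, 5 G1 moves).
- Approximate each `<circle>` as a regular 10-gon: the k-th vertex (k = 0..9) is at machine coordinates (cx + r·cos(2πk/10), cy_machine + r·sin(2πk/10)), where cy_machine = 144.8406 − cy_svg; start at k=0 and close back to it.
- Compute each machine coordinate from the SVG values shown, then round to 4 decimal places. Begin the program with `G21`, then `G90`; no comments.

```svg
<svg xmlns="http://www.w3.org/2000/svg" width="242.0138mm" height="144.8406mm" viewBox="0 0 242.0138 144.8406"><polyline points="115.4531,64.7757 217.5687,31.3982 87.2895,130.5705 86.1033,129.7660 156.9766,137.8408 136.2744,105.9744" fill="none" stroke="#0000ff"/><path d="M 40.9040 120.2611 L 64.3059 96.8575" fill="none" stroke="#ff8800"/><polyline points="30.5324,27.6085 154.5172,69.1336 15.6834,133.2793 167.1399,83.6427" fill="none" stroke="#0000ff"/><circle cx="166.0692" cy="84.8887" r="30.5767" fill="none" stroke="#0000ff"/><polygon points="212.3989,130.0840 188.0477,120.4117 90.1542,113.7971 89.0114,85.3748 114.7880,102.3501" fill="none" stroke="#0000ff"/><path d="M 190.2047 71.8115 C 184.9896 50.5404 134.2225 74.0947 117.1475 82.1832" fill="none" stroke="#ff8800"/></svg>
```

G21
G90
G0 X115.4531 Y80.0649
M4 S367
G1 X217.5687 Y113.4424 F2476
G1 X87.2895 Y14.2701
G1 X86.1033 Y15.0746
G1 X156.9766 Y6.9998
G1 X136.2744 Y38.8662
M5
G0 X40.9040 Y24.5795
M4 S414
G1 X64.3059 Y47.9831 F2481
M5
G0 X30.5324 Y117.2321
M4 S367
G1 X154.5172 Y75.7070 F2476
G1 X15.6834 Y11.5613
G1 X167.1399 Y61.1979
M5
G0 X196.6459 Y59.9519
M4 S367
G1 X190.8063 Y77.9244 F2476
G1 X175.5179 Y89.0321
G1 X156.6205 Y89.0321
G1 X141.3321 Y77.9244
G1 X135.4925 Y59.9519
G1 X141.3321 Y41.9794
G1 X156.6205 Y30.8717
G1 X175.5179 Y30.8717
G1 X190.8063 Y41.9794
G1 X196.6459 Y59.9519
M5
G0 X212.3989 Y14.7566
M4 S367
G1 X188.0477 Y24.4289 F2476
G1 X90.1542 Y31.0435
G1 X89.0114 Y59.4658
G1 X114.7880 Y42.4905
G1 X212.3989 Y14.7566
M5
G0 X190.2047 Y73.0291
M4 S414
G1 X182.2434 Y80.8950 F2481
G1 X167.1532 Y80.8969
G1 X148.7381 Y75.9285
G1 X130.8016 Y68.8841
G1 X117.1475 Y62.6574
M5

viewBox `0 0 242.0138 144.8406` with mm width/height → 1 unit = 1 mm. Flip: y_m = 144.8406 − y_svg.

**Shape 1** — `<polyline>` open polyline, stroke `#0000ff` → score (S367, F2476). Machine vertices: (115.4531,80.0649) → (217.5687,113.4424) → (87.2895,14.2701) → (86.1033,15.0746) → (156.9766,6.9998) → (136.2744,38.8662). Open path.

**Shape 2** — `<path>` line segment, stroke `#ff8800` → engrave (S414, F2481). Machine vertices: (40.9040,24.5795) → (64.3059,47.9831). Open path.

**Shape 3** — `<polyline>` open polyline, stroke `#0000ff` → score (S367, F2476). Machine vertices: (30.5324,117.2321) → (154.5172,75.7070) → (15.6834,11.5613) → (167.1399,61.1979). Open path.

**Shape 4** — `<circle>` circle, stroke `#0000ff` → score (S367, F2476). Machine vertices: (196.6459,59.9519) → (190.8063,77.9244) → (175.5179,89.0321) → (156.6205,89.0321) → (141.3321,77.9244) → (135.4925,59.9519) → (141.3321,41.9794) → (156.6205,30.8717) → (175.5179,30.8717) → (190.8063,41.9794) → (196.6459,59.9519). Closed: final G1 returns to the first vertex.

**Shape 5** — `<polygon>` closed polygon, stroke `#0000ff` → score (S367, F2476). Machine vertices: (212.3989,14.7566) → (188.0477,24.4289) → (90.1542,31.0435) → (89.0114,59.4658) → (114.7880,42.4905) → (212.3989,14.7566). Closed: final G1 returns to the first vertex.

**Shape 6** — `<path>` cubic bezier, stroke `#ff8800` → engrave (S414, F2481). Control points (SVG): P0=(190.2047,71.8115), P1=(184.9896,50.5404), P2=(134.2225,74.0947), P3=(117.1475,82.1832); sampled at t=k/5. Machine vertices: (190.2047,73.0291) → (182.2434,80.8950) → (167.1532,80.8969) → (148.7381,75.9285) → (130.8016,68.8841) → (117.1475,62.6574). Open path.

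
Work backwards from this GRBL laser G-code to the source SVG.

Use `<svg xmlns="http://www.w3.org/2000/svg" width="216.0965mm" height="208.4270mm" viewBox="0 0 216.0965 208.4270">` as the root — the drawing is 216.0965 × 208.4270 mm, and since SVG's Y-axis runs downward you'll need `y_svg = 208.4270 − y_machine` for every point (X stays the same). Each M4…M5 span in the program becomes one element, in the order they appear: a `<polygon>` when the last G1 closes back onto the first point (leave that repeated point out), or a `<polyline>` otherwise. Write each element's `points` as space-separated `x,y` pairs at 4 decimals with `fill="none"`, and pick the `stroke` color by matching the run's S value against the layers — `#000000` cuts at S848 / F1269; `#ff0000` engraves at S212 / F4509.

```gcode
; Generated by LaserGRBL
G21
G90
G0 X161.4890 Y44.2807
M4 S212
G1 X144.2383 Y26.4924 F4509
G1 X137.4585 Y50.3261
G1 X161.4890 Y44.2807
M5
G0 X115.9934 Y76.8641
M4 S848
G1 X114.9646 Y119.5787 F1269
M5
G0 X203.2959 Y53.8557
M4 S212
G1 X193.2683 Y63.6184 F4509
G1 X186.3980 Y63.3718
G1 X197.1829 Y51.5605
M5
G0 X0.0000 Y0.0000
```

<svg xmlns="http://www.w3.org/2000/svg" width="216.0965mm" height="208.4270mm" viewBox="0 0 216.0965 208.4270">
  <polygon points="161.4890,164.1463 144.2383,181.9346 137.4585,158.1009" fill="none" stroke="#ff0000"/>
  <polyline points="115.9934,131.5629 114.9646,88.8483" fill="none" stroke="#000000"/>
  <polyline points="203.2959,154.5713 193.2683,144.8086 186.3980,145.0552 197.1829,156.8665" fill="none" stroke="#ff0000"/>
</svg>

Machine Y-up, SVG Y-down with viewBox height 208.4270, so y_svg = 208.4270 − y_machine; X carries over.

Run 1: power S212 maps to stroke `#ff0000` (engrave). The run returns to its start, so emit a `<polygon>` with points (Y-flipped): 161.4890,164.1463 144.2383,181.9346 137.4585,158.1009.

Run 2: S848 ⇒ cut layer `#000000`. The run is open, so emit a `<polyline>` with points (Y-flipped): 115.9934,131.5629 114.9646,88.8483.

Run 3: S212 ⇒ engrave layer `#ff0000`. The run is open, so emit a `<polyline>` with points (Y-flipped): 203.2959,154.5713 193.2683,144.8086 186.3980,145.0552 197.1829,156.8665.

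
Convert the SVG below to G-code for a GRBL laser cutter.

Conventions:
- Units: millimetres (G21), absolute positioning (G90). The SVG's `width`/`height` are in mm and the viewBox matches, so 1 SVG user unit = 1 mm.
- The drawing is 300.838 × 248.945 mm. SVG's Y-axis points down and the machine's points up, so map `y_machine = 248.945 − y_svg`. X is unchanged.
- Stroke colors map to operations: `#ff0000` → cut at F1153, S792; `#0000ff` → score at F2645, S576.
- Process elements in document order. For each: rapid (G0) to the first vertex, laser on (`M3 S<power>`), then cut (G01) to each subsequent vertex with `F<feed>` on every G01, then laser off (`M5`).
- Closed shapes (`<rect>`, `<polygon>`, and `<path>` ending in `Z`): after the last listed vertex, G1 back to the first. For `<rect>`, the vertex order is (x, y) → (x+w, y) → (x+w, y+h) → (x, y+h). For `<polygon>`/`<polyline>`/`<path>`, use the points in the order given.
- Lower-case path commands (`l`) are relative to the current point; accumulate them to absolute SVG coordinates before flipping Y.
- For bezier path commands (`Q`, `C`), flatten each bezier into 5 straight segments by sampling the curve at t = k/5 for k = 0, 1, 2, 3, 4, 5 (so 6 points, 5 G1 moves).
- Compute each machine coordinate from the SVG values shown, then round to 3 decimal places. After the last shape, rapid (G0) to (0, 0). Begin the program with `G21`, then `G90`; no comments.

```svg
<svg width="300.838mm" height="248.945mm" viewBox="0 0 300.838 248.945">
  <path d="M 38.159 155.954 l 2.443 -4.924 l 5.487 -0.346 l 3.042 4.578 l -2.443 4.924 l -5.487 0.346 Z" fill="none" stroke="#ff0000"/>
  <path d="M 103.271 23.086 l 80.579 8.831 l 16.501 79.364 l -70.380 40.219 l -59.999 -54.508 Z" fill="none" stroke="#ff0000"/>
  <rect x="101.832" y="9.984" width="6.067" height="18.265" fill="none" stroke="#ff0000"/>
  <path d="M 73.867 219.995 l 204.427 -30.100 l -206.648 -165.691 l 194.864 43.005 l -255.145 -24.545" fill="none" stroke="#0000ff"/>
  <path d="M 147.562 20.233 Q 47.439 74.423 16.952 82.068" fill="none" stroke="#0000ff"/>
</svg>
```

Since the viewBox matches the mm dimensions, user units are millimetres directly. The only transform is the Y-flip y_m = 248.945 − y_svg.

Shape 1 is a regular polygon drawn with `<path>`. Its stroke #ff0000 means cut at S792, F1153. After flipping Y the toolpath is (38.159,92.991) → (40.602,97.915) → (46.089,98.261) → (49.131,93.683) → (46.688,88.759) → (41.201,88.413) → (38.159,92.991), returning to the start.

Shape 2 is a regular polygon drawn with `<path>`. Its stroke #ff0000 means cut at S792, F1153. After flipping Y the toolpath is (103.271,225.859) → (183.850,217.028) → (200.351,137.664) → (129.971,97.445) → (69.972,151.953) → (103.271,225.859), returning to the start.

Shape 3 is a rectangle drawn with `<rect>`. Its stroke #ff0000 means cut at S792, F1153. After flipping Y the toolpath is (101.832,238.961) → (107.899,238.961) → (107.899,220.696) → (101.832,220.696) → (101.832,238.961), returning to the start.

Shape 4 is a open polyline drawn with `<path>`. Its stroke #0000ff means score at S576, F2645. After flipping Y the toolpath is (73.867,28.950) → (278.294,59.050) → (71.646,224.741) → (266.510,181.736) → (11.365,206.281).

Shape 5 is a quadratic bezier drawn with `<path>`. Its stroke #0000ff means score at S576, F2645. After flipping Y the toolpath is (147.562,228.712) → (110.298,208.898) → (78.605,192.807) → (52.483,180.440) → (31.932,171.797) → (16.952,166.877).

G21
G90
G0 X38.159 Y92.991
M3 S792
G01 X40.602 Y97.915 F1153
G01 X46.089 Y98.261 F1153
G01 X49.131 Y93.683 F1153
G01 X46.688 Y88.759 F1153
G01 X41.201 Y88.413 F1153
G01 X38.159 Y92.991 F1153
M5
G0 X103.271 Y225.859
M3 S792
G01 X183.850 Y217.028 F1153
G01 X200.351 Y137.664 F1153
G01 X129.971 Y97.445 F1153
G01 X69.972 Y151.953 F1153
G01 X103.271 Y225.859 F1153
M5
G0 X101.832 Y238.961
M3 S792
G01 X107.899 Y238.961 F1153
G01 X107.899 Y220.696 F1153
G01 X101.832 Y220.696 F1153
G01 X101.832 Y238.961 F1153
M5
G0 X73.867 Y28.950
M3 S576
G01 X278.294 Y59.050 F2645
G01 X71.646 Y224.741 F2645
G01 X266.510 Y181.736 F2645
G01 X11.365 Y206.281 F2645
M5
G0 X147.562 Y228.712
M3 S576
G01 X110.298 Y208.898 F2645
G01 X78.605 Y192.807 F2645
G01 X52.483 Y180.440 F2645
G01 X31.932 Y171.797 F2645
G01 X16.952 Y166.877 F2645
M5
G0 X0.000 Y0.000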